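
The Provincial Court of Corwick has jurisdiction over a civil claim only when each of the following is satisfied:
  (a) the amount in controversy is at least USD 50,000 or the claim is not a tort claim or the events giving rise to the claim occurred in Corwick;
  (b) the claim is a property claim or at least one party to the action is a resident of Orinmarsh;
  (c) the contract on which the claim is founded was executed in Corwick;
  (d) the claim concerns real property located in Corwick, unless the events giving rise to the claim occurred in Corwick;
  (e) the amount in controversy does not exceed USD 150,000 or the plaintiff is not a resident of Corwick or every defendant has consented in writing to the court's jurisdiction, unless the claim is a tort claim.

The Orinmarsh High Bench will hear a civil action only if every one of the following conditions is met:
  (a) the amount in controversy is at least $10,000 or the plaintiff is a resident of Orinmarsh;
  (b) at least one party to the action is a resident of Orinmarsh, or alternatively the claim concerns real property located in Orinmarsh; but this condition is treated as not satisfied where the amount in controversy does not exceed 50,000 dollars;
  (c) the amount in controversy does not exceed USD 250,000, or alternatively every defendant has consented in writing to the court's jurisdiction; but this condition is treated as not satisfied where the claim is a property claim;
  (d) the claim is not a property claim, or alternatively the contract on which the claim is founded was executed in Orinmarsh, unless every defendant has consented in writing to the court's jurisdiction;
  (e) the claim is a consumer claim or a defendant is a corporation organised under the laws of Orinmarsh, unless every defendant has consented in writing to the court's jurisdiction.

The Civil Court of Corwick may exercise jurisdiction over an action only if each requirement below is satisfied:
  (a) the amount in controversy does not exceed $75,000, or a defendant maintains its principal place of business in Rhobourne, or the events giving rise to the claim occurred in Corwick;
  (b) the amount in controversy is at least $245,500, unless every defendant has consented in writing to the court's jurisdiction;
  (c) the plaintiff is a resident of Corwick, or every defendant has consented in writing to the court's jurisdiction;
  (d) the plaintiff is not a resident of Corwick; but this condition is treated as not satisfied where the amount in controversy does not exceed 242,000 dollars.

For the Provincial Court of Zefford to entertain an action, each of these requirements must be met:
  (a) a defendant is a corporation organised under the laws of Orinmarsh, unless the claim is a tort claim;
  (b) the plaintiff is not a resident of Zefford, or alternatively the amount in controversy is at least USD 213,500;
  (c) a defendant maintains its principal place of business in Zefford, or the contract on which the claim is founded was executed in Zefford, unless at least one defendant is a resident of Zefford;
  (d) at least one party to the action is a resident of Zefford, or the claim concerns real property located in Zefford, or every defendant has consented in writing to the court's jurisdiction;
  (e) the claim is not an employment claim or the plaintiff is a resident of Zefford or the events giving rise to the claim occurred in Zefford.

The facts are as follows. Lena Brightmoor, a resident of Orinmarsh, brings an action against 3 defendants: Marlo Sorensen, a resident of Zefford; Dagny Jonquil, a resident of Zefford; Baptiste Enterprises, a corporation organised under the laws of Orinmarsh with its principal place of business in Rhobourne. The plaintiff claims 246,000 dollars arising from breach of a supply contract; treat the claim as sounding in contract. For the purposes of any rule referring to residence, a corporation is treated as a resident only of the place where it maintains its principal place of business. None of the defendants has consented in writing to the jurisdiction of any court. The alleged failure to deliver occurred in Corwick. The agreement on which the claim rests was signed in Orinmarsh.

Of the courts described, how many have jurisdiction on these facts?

2

The Provincial Court of Corwick:
  (a) The amount in controversy is 246,000 dollars, which meets the USD 50,000 floor, so one alternative holds. Met.
  (b) Lena Brightmoor resides in Orinmarsh — that alternative is enough. Met.
  (c) The contract was executed in Orinmarsh, not Corwick. Not met.
  (d) The claim does not concern real property. The proviso rescues it, though: the operative events occurred in Corwick. Satisfied.
  (e) The plaintiff resides in Orinmarsh, which is not Corwick — that alternative is enough. Met.
  → Not every requirement is met — no jurisdiction.
The Orinmarsh High Bench:
  (a) The amount in controversy is $246,000, which meets the USD 10,000 floor, so this disjunct is met. Condition met.
  (b) Lena Brightmoor resides in Orinmarsh, so one alternative holds. The exception is not triggered, since the amount in controversy is $246,000, above the $50,000 ceiling. Met.
  (c) The amount in controversy is 246,000 dollars, within the 250,000 dollars ceiling, so this disjunct is met. The exception is not triggered, since the claim is a contract claim, not a property claim. Condition met.
  (d) The claim is a contract claim, not a property claim — that alternative is enough. Condition met.
  (e) Baptiste Enterprises is organised under the laws of Orinmarsh, so one alternative holds. Met.
  → All conditions met; jurisdiction exists.
The Civil Court of Corwick:
  (a) Baptiste Enterprises has its principal place of business in Rhobourne, so this disjunct is met. Condition met.
  (b) The amount in controversy is $246,000, which meets the $245,500 floor. Condition met.
  (c) The plaintiff resides in Orinmarsh, not Corwick; no such written consent has been filed — no alternative holds. Not satisfied.
  (d) The plaintiff resides in Orinmarsh, which is not Corwick. And the carve-out is inapplicable — the amount in controversy is $246,000, above the USD 242,000 ceiling. Met.
  → No jurisdiction.
The Provincial Court of Zefford:
  (a) Baptiste Enterprises is organised under the laws of Orinmarsh. Condition met.
  (b) The plaintiff resides in Orinmarsh, which is not Zefford, so one alternative holds. Met.
  (c) The corporate defendant(s) have their principal place of business in Rhobourne, not Zefford; the contract was executed in Orinmarsh, not Zefford — no alternative holds. The proviso rescues it, though: Marlo Sorensen resides in Zefford. Met.
  (d) Marlo Sorensen resides in Zefford — that alternative is enough. Condition met.
  (e) The claim is a contract claim, not an employment claim — that alternative is enough. Condition met.
  → The court has jurisdiction.
Courts with jurisdiction: the Orinmarsh High Bench, the Provincial Court of Zefford — 2 in total.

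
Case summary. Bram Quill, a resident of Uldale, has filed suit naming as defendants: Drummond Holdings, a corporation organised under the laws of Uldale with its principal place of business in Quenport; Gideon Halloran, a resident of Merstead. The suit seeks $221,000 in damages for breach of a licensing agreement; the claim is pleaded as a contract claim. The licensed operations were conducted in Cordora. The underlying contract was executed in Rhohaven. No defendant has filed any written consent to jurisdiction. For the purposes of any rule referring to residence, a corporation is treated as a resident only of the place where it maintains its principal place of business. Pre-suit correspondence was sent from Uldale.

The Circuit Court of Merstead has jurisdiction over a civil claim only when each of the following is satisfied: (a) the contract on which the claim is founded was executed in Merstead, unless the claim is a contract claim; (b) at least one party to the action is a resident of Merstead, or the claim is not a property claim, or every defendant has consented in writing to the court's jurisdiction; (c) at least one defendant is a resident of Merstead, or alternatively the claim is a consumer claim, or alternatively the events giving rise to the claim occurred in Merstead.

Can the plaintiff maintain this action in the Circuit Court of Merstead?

The Circuit Court of Merstead:
  (a) The contract was executed in Rhohaven, not Merstead. The proviso rescues it, though: the claim is a contract claim. Met.
  (b) Gideon Halloran resides in Merstead, which satisfies one of the alternatives. Condition met.
  (c) Gideon Halloran resides in Merstead, so one alternative holds. Condition met.
  → All conditions met; jurisdiction exists.

Yes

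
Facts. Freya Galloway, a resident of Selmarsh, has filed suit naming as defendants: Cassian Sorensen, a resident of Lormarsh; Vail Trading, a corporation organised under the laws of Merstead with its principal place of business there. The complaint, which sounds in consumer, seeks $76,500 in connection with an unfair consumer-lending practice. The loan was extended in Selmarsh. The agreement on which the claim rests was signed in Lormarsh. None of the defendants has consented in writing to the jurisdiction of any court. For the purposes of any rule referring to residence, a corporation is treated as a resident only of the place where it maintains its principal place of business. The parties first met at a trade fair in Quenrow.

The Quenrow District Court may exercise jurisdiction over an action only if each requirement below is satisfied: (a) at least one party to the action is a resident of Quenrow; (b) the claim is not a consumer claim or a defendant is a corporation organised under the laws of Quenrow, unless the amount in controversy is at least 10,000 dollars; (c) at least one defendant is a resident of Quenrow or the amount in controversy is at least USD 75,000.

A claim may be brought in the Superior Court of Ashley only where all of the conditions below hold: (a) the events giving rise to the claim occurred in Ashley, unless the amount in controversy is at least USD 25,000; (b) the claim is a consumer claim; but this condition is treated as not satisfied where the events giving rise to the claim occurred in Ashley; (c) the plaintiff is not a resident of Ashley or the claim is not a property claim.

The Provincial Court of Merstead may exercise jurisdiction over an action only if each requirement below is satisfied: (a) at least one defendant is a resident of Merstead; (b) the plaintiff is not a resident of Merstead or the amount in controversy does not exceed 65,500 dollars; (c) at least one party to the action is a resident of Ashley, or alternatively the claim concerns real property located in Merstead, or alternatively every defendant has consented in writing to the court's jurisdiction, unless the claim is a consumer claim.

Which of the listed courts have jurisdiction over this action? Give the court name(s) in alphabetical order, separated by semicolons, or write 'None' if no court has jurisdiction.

The Quenrow District Court:
  (a) No party resides in Quenrow. Not satisfied.
  (b) The claim is a consumer claim; the corporate defendant(s) are organised in Merstead, not Quenrow — none of the alternatives is met. The proviso rescues it, though: the amount in controversy is 76,500 dollars, which meets the $10,000 floor. Met.
  (c) The amount in controversy is USD 76,500, which meets the 75,000 dollars floor — that alternative is enough. Met.
  → No jurisdiction.
The Superior Court of Ashley:
  (a) The operative events occurred in Selmarsh, not Ashley. However, the amount in controversy is $76,500, which meets the USD 25,000 floor, so the 'unless' proviso supplies this condition. Met.
  (b) The claim is a consumer claim. The exception is not triggered, since the operative events occurred in Selmarsh, not Ashley. Satisfied.
  (c) The plaintiff resides in Selmarsh, which is not Ashley, so this disjunct is met. Met.
  → Every requirement is satisfied — jurisdiction.
The Provincial Court of Merstead:
  (a) Vail Trading resides in Merstead. Met.
  (b) The plaintiff resides in Selmarsh, which is not Merstead, so this disjunct is met. Condition met.
  (c) No party resides in Ashley; the claim does not concern real property; no such written consent has been filed — every alternative fails. However, the claim is a consumer claim, so the 'unless' proviso supplies this condition. Satisfied.
  → Jurisdiction lies.

the Provincial Court of Merstead; the Superior Court of Ashley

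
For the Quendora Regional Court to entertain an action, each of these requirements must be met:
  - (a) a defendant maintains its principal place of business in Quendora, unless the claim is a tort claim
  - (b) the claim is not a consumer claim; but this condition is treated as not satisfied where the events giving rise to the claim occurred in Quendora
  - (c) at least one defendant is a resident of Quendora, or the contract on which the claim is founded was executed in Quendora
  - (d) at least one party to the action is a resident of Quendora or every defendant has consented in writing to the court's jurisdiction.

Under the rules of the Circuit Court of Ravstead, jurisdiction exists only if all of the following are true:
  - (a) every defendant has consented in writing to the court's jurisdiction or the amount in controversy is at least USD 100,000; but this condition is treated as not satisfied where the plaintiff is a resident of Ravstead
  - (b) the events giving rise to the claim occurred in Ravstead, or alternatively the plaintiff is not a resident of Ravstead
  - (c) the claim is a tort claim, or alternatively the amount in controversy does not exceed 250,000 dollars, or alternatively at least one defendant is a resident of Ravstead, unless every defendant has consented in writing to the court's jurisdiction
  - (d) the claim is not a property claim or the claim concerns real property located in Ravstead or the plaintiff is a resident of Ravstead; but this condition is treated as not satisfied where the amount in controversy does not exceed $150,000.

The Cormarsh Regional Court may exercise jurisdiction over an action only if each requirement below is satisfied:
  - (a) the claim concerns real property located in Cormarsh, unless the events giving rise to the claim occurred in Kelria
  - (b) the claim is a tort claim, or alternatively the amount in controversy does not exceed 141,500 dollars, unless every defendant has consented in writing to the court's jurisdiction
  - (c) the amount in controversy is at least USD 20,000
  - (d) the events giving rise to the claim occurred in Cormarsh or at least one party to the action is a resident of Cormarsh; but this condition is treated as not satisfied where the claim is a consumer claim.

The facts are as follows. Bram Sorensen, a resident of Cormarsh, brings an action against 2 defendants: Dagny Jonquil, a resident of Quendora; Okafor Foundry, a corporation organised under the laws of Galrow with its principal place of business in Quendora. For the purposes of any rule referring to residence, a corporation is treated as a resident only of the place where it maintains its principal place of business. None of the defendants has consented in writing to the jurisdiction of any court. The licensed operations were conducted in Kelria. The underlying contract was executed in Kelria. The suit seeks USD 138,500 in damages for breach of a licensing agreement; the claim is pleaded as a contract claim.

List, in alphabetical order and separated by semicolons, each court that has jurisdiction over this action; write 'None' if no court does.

the Cormarsh Regional Court; the Quendora Regional Court

The Quendora Regional Court:
  (a) Okafor Foundry has its principal place of business in Quendora. Met.
  (b) The claim is a contract claim, not a consumer claim. And the carve-out is inapplicable — the operative events occurred in Kelria, not Quendora. Condition met.
  (c) Dagny Jonquil resides in Quendora, so this disjunct is met. Condition met.
  (d) Dagny Jonquil resides in Quendora, which satisfies one of the alternatives. Condition met.
  → Jurisdiction lies.
The Circuit Court of Ravstead:
  (a) The amount in controversy is USD 138,500, which meets the USD 100,000 floor — that alternative is enough. The exception is not triggered, since the plaintiff resides in Cormarsh, not Ravstead. Condition met.
  (b) The plaintiff resides in Cormarsh, which is not Ravstead, so this disjunct is met. Met.
  (c) The amount in controversy is $138,500, within the $250,000 ceiling — that alternative is enough. Satisfied.
  (d) The claim is a contract claim, not a property claim, so one alternative holds. But the amount in controversy is USD 138,500, within the $150,000 ceiling, triggering the carve-out and defeating this condition. Fails.
  → No jurisdiction.
The Cormarsh Regional Court:
  (a) The claim does not concern real property. The proviso rescues it, though: the operative events occurred in Kelria. Satisfied.
  (b) The amount in controversy is 138,500 dollars, within the USD 141,500 ceiling — that alternative is enough. Condition met.
  (c) The amount in controversy is USD 138,500, which meets the 20,000 dollars floor. Satisfied.
  (d) Bram Sorensen resides in Cormarsh — that alternative is enough. The carve-out does not apply: the claim is a contract claim, not a consumer claim. Met.
  → The court has jurisdiction.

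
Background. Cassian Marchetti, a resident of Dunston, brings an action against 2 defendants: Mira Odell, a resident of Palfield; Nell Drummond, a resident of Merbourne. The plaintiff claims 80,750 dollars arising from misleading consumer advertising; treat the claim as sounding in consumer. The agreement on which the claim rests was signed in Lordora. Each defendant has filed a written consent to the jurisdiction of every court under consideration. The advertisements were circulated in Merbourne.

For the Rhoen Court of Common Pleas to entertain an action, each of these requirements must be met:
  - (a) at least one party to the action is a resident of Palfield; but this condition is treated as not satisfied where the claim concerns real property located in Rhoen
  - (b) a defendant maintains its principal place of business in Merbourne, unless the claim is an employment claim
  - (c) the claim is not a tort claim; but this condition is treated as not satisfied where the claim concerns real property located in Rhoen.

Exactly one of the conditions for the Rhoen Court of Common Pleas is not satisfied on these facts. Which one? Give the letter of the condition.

(b)

The Rhoen Court of Common Pleas:
  (a) Mira Odell resides in Palfield. And the carve-out is inapplicable — the claim does not concern real property. Met.
  (b) No defendant is a corporation. Nor does the 'unless' clause help: the claim is a consumer claim, not an employment claim. Not satisfied.
  (c) The claim is a consumer claim, not a tort claim. And the carve-out is inapplicable — the claim does not concern real property. Met.
Only condition (b) fails.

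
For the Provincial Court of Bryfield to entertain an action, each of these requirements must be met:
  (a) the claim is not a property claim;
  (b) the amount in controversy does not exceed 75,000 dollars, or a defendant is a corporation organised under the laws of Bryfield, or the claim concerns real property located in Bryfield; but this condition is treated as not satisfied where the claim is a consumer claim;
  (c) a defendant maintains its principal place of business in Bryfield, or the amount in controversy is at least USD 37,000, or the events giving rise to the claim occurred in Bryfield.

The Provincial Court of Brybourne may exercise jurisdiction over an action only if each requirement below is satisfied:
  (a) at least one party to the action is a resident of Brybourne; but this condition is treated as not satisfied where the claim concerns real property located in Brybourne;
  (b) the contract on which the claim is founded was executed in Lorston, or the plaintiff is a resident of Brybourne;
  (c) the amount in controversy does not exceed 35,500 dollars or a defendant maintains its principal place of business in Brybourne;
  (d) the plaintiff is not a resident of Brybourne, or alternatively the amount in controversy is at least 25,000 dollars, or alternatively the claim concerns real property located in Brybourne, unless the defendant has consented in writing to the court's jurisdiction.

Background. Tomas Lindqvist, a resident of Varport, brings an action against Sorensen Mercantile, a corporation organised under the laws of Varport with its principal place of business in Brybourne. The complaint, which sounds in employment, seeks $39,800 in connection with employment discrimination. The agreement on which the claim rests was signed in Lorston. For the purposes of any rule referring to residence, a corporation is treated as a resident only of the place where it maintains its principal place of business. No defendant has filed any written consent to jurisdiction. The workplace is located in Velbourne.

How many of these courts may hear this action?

2

The Provincial Court of Bryfield:
  (a) The claim is an employment claim, not a property claim. Satisfied.
  (b) The amount in controversy is USD 39,800, within the 75,000 dollars ceiling, so one alternative holds. The exception is not triggered, since the claim is an employment claim, not a consumer claim. Satisfied.
  (c) The amount in controversy is $39,800, which meets the USD 37,000 floor, so this disjunct is met. Condition met.
  → Jurisdiction lies.
The Provincial Court of Brybourne:
  (a) Sorensen Mercantile resides in Brybourne. The exception is not triggered, since the claim does not concern real property. Condition met.
  (b) The contract was executed in Lorston, which satisfies one of the alternatives. Condition met.
  (c) Sorensen Mercantile has its principal place of business in Brybourne — that alternative is enough. Met.
  (d) The plaintiff resides in Varport, which is not Brybourne, so this disjunct is met. Satisfied.
  → Every requirement is satisfied — jurisdiction.
Courts with jurisdiction: the Provincial Court of Bryfield, the Provincial Court of Brybourne — 2 in total.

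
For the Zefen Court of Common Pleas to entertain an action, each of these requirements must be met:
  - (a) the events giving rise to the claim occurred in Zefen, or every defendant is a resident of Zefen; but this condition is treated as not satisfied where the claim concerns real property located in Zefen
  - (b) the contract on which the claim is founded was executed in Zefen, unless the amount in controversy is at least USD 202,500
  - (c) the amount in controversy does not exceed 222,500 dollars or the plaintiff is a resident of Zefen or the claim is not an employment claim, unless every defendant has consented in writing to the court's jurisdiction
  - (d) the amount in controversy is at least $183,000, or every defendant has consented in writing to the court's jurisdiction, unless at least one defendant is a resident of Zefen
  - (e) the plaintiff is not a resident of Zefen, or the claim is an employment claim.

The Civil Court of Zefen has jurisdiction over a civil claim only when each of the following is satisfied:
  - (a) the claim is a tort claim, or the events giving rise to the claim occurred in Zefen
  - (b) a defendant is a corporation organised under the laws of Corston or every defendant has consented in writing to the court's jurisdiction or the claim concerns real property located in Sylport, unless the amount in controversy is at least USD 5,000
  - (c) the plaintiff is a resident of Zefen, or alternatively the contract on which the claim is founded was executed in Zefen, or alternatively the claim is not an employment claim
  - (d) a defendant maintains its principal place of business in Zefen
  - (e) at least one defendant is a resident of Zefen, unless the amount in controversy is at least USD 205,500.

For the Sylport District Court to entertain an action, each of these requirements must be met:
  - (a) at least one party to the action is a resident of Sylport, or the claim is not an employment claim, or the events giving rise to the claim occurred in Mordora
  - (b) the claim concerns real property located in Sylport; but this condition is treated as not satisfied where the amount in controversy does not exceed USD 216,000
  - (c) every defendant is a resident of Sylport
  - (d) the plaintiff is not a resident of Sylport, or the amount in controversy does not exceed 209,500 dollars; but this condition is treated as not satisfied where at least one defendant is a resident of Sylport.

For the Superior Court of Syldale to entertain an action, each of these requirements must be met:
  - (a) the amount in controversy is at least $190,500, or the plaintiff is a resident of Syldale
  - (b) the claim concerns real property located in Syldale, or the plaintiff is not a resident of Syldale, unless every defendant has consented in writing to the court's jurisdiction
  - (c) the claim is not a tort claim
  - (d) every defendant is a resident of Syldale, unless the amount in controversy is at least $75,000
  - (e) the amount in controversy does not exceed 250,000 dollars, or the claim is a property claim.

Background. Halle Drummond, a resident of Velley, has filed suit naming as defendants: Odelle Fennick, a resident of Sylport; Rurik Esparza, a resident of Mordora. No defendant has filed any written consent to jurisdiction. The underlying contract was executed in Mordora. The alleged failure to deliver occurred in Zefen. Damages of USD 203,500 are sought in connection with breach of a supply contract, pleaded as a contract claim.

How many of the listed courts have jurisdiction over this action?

The Zefen Court of Common Pleas:
  (a) The operative events occurred in Zefen — that alternative is enough. And the carve-out is inapplicable — the claim does not concern real property. Condition met.
  (b) The contract was executed in Mordora, not Zefen. But the amount in controversy is $203,500, which meets the 202,500 dollars floor, and the 'unless' clause therefore excuses the requirement. Met.
  (c) The amount in controversy is 203,500 dollars, within the 222,500 dollars ceiling, so this disjunct is met. Met.
  (d) The amount in controversy is $203,500, which meets the $183,000 floor, which satisfies one of the alternatives. Condition met.
  (e) The plaintiff resides in Velley, which is not Zefen, so this disjunct is met. Satisfied.
  → The court has jurisdiction.
The Civil Court of Zefen:
  (a) The operative events occurred in Zefen — that alternative is enough. Met.
  (b) No defendant is a corporation; no such written consent has been filed; the claim does not concern real property — none of the alternatives is met. The proviso rescues it, though: the amount in controversy is $203,500, which meets the 5,000 dollars floor. Satisfied.
  (c) The claim is a contract claim, not an employment claim, which satisfies one of the alternatives. Condition met.
  (d) No defendant is a corporation. Condition not met.
  (e) No defendant resides in Zefen (they reside in Sylport, Mordora). Nor does the 'unless' clause help: the amount in controversy is 203,500 dollars, below the 205,500 dollars floor. Not satisfied.
  → No jurisdiction.
The Sylport District Court:
  (a) Odelle Fennick resides in Sylport, which satisfies one of the alternatives. Satisfied.
  (b) The claim does not concern real property. Fails.
  (c) The defendants reside as follows — Odelle Fennick in Sylport, Rurik Esparza in Mordora — not all in Sylport. Not met.
  (d) The plaintiff resides in Velley, which is not Sylport, so one alternative holds. But Odelle Fennick resides in Sylport, triggering the carve-out and defeating this condition. Fails.
  → The court lacks jurisdiction.
The Superior Court of Syldale:
  (a) The amount in controversy is 203,500 dollars, which meets the USD 190,500 floor, so one alternative holds. Satisfied.
  (b) The plaintiff resides in Velley, which is not Syldale, so one alternative holds. Condition met.
  (c) The claim is a contract claim, not a tort claim. Condition met.
  (d) The defendants reside as follows — Odelle Fennick in Sylport, Rurik Esparza in Mordora — not all in Syldale. But the amount in controversy is $203,500, which meets the USD 75,000 floor, and the 'unless' clause therefore excuses the requirement. Condition met.
  (e) The amount in controversy is USD 203,500, within the USD 250,000 ceiling — that alternative is enough. Condition met.
  → Jurisdiction lies.
Courts with jurisdiction: the Zefen Court of Common Pleas, the Superior Court of Syldale — 2 in total.

2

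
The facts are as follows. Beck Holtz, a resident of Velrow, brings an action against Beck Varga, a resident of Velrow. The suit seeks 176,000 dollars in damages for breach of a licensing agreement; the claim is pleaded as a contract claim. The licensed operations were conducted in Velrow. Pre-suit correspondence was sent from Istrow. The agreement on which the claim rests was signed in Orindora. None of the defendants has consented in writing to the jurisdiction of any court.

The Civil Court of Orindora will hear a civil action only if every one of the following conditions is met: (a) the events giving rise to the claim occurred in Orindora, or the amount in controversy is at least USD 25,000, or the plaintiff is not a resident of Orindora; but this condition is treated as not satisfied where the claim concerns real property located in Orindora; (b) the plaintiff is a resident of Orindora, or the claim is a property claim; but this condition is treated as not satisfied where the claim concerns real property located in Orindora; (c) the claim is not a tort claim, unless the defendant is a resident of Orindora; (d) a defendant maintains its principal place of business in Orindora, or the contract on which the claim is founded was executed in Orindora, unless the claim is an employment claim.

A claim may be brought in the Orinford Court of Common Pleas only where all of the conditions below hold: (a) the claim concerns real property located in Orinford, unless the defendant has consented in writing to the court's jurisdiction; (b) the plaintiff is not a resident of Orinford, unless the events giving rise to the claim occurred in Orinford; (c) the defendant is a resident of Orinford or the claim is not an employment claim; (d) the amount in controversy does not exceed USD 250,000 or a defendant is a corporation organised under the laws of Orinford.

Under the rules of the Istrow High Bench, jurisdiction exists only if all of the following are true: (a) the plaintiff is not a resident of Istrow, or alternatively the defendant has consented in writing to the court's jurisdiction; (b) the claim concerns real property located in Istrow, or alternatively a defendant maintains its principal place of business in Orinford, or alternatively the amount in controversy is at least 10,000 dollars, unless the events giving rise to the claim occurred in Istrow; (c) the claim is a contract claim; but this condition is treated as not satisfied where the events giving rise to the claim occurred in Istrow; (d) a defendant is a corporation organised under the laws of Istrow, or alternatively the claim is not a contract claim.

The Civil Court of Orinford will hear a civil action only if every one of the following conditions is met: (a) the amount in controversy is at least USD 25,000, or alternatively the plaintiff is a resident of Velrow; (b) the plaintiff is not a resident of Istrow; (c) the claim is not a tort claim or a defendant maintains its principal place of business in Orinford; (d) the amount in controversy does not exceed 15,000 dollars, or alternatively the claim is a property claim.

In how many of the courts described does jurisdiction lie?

The Civil Court of Orindora:
  (a) The amount in controversy is 176,000 dollars, which meets the USD 25,000 floor — that alternative is enough. The carve-out does not apply: the claim does not concern real property. Met.
  (b) The plaintiff resides in Velrow, not Orindora; the claim is a contract claim, not a property claim — every alternative fails. Condition not met.
  (c) The claim is a contract claim, not a tort claim. Condition met.
  (d) The contract was executed in Orindora, so this disjunct is met. Met.
  → The court lacks jurisdiction.
The Orinford Court of Common Pleas:
  (a) The claim does not concern real property. The proviso offers no rescue either, since no such written consent has been filed. Not met.
  (b) The plaintiff resides in Velrow, which is not Orinford. Met.
  (c) The claim is a contract claim, not an employment claim, so this disjunct is met. Met.
  (d) The amount in controversy is $176,000, within the USD 250,000 ceiling — that alternative is enough. Met.
  → The court lacks jurisdiction.
The Istrow High Bench:
  (a) The plaintiff resides in Velrow, which is not Istrow, so one alternative holds. Met.
  (b) The amount in controversy is $176,000, which meets the USD 10,000 floor — that alternative is enough. Condition met.
  (c) The claim is a contract claim. The exception is not triggered, since the operative events occurred in Velrow, not Istrow. Condition met.
  (d) No defendant is a corporation; the claim is a contract claim — no alternative holds. Not met.
  → The court lacks jurisdiction.
The Civil Court of Orinford:
  (a) The amount in controversy is USD 176,000, which meets the 25,000 dollars floor, so this disjunct is met. Condition met.
  (b) The plaintiff resides in Velrow, which is not Istrow. Condition met.
  (c) The claim is a contract claim, not a tort claim — that alternative is enough. Satisfied.
  (d) The amount in controversy is 176,000 dollars, above the $15,000 ceiling; the claim is a contract claim, not a property claim — every alternative fails. Condition not met.
  → Not every requirement is met — no jurisdiction.
No court satisfies all of its conditions.

0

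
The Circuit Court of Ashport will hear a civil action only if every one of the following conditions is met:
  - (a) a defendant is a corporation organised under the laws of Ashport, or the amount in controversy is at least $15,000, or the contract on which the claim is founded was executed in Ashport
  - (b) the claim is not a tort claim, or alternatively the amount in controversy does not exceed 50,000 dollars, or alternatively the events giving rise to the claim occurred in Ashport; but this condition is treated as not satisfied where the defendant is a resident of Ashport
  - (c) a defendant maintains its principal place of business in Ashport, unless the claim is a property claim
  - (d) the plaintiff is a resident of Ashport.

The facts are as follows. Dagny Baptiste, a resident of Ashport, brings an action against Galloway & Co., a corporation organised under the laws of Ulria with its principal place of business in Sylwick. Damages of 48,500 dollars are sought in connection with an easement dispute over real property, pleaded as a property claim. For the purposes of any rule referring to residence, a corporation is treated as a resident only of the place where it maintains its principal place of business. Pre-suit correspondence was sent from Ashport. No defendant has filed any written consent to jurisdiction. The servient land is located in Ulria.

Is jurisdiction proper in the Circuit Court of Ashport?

The Circuit Court of Ashport:
  (a) The amount in controversy is 48,500 dollars, which meets the USD 15,000 floor, so one alternative holds. Condition met.
  (b) The claim is a property claim, not a tort claim, so one alternative holds. The carve-out does not apply: the defendant resides in Sylwick, not Ashport. Condition met.
  (c) The corporate defendant(s) have their principal place of business in Sylwick, not Ashport. But the claim is a property claim, and the 'unless' clause therefore excuses the requirement. Satisfied.
  (d) The plaintiff resides in Ashport. Satisfied.
  → Jurisdiction lies.

Yes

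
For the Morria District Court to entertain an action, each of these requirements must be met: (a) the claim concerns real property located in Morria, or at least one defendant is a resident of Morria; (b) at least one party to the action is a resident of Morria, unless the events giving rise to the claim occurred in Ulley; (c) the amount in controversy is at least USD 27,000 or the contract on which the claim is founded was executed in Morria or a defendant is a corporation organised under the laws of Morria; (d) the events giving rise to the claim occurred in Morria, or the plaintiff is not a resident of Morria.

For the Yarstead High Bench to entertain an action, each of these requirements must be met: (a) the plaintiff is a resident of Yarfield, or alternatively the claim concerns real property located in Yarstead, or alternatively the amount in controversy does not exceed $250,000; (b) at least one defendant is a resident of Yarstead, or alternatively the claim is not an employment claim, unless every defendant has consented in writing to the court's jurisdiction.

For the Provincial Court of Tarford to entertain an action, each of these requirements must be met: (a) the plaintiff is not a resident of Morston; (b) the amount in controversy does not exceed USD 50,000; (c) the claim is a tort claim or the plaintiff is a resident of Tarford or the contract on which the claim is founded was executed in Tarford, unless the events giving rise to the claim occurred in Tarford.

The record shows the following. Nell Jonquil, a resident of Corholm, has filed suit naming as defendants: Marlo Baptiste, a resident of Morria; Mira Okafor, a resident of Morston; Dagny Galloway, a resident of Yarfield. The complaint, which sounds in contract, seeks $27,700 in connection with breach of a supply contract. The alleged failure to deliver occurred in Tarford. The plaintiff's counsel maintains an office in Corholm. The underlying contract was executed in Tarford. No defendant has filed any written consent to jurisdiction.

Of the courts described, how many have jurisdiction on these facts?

3

The Morria District Court:
  (a) Marlo Baptiste resides in Morria, so one alternative holds. Met.
  (b) Marlo Baptiste resides in Morria. Condition met.
  (c) The amount in controversy is 27,700 dollars, which meets the USD 27,000 floor, so one alternative holds. Satisfied.
  (d) The plaintiff resides in Corholm, which is not Morria, so one alternative holds. Met.
  → All conditions met; jurisdiction exists.
The Yarstead High Bench:
  (a) The amount in controversy is USD 27,700, within the $250,000 ceiling, so one alternative holds. Satisfied.
  (b) The claim is a contract claim, not an employment claim — that alternative is enough. Condition met.
  → The court has jurisdiction.
The Provincial Court of Tarford:
  (a) The plaintiff resides in Corholm, which is not Morston. Condition met.
  (b) The amount in controversy is $27,700, within the $50,000 ceiling. Satisfied.
  (c) The contract was executed in Tarford, so this disjunct is met. Satisfied.
  → Every requirement is satisfied — jurisdiction.
Courts with jurisdiction: the Morria District Court, the Yarstead High Bench, the Provincial Court of Tarford — 3 in total.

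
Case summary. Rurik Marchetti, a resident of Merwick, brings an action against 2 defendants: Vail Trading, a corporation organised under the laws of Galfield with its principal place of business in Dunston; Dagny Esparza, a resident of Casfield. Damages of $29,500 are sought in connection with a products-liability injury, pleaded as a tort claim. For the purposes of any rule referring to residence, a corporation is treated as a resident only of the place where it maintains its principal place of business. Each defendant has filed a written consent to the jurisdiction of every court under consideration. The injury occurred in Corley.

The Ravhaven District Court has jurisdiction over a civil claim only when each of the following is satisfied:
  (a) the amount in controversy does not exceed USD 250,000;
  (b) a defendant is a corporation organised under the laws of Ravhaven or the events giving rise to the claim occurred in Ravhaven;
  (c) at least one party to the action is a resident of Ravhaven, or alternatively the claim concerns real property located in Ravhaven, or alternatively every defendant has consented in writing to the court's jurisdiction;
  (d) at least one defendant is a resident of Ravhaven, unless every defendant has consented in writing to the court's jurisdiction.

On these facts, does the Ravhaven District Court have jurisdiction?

No

The Ravhaven District Court:
  (a) The amount in controversy is USD 29,500, within the 250,000 dollars ceiling. Satisfied.
  (b) The corporate defendant(s) are organised in Galfield, not Ravhaven; the operative events occurred in Corley, not Ravhaven — none of the alternatives is met. Not met.
  (c) Every defendant has filed written consent, so this disjunct is met. Met.
  (d) No defendant resides in Ravhaven (they reside in Dunston, Casfield). However, every defendant has filed written consent, so the 'unless' proviso supplies this condition. Satisfied.
  → No jurisdiction.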